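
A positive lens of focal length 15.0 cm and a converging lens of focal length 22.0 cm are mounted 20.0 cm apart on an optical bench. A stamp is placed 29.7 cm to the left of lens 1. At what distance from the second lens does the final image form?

Lens 1: 1/d_i1 = 1/f₁ − 1/d_o1 = 1/(15.0) − 1/(29.7) = 0.03300, so d_i1 = 30.31 cm.
The intermediate image is 30.31 cm to the right of lens 1, which lies 10.31 cm to the right of lens 2 — a virtual object — so d_o2 = −10.31 cm.
Lens 2: 1/d_i2 = 1/f₂ − 1/d_o2 = 1/(22.0) − 1/(-10.31) = 0.1424, so d_i2 = 7.02 cm.
The final image is real, 7.02 cm to the right of lens 2 (overall magnification ≈ -0.69).

7.02 cm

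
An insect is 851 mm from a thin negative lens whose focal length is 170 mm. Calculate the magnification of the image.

m = +0.167

For a negative lens, f = -170 mm.
1/d_i = 1/f − 1/d_o = 1/(-170.0) − 1/(851) = -0.007057, so d_i = -141.7 mm.
m = −d_i/d_o = −(-141.7)/(851) = +0.167.
The image is virtual, upright and reduced, on the same side as the object.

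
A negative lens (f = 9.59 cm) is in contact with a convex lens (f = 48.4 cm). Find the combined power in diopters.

P = -8.36 D

P₁ = 1/f₁ = 1/(-0.0959 m) = -10.43 D; P₂ = 1/f₂ = 1/(0.484 m) = +2.066 D.
For thin lenses in contact, P = P₁ + P₂ = (-10.43) + (+2.066) = -8.36 D.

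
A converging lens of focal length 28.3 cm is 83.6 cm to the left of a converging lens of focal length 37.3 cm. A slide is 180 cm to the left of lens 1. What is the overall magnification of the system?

Lens 1: 1/d_i1 = 1/(28.3) − 1/(180) = 0.02978, so d_i1 = 33.58 cm; m₁ = −d_i1/d_o1 = -0.1866.
d_o2 = 83.6 − (33.58) = 50.02 cm.
Lens 2: 1/d_i2 = 1/(37.3) − 1/(50.02) = 0.006818, so d_i2 = 146.7 cm; m₂ = −d_i2/d_o2 = -2.932.
m = m₁·m₂ = (-0.1866)(-2.932) = +0.547.

m = +0.547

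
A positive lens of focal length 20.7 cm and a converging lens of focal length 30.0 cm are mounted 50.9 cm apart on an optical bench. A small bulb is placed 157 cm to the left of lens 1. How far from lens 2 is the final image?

Lens 1: 1/d_i1 = 1/f₁ − 1/d_o1 = 1/(20.7) − 1/(157) = 0.04194, so d_i1 = 23.84 cm.
The intermediate image is 23.84 cm to the right of lens 1, which is 50.9 − (23.84) = 27.06 cm to the left of lens 2, so d_o2 = +27.06 cm.
Lens 2: 1/d_i2 = 1/f₂ − 1/d_o2 = 1/(30.0) − 1/(27.06) = -0.003622, so d_i2 = -276 cm.
The final image is virtual, 276 cm to the left of lens 2 (overall magnification ≈ -1.5).

276 cm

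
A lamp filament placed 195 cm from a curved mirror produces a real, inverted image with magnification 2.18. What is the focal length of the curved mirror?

f = 134 cm (concave)

m = −d_i/d_o ⇒ d_i = −m·d_o = −(-2.18)·(195) = 425.1 cm.
1/f = 1/d_o + 1/d_i = 1/(195) + 1/(425.1) = 0.007481, so f = 134 cm.
Since f is positive, the curved mirror is concave.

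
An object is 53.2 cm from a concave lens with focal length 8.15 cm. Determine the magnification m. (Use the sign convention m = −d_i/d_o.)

For a concave lens, f = -8.15 cm.
1/d_i = 1/f − 1/d_o = 1/(-8.150) − 1/(53.2) = -0.1415, so d_i = -7.067 cm.
m = −d_i/d_o = −(-7.067)/(53.2) = +0.133.
The image is virtual, upright and reduced, on the same side as the object.

m = +0.133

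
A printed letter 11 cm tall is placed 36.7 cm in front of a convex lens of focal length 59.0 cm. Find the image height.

1/d_i = 1/f − 1/d_o = 1/(59.00) − 1/(36.7) = -0.01030, so d_i = -97.10 cm.
m = −d_i/d_o = +2.646.
|h_i| = |m|·h_o = 2.646 × 11 = 29.1 cm. The image is virtual, upright and enlarged, on the same side as the object.

29.1 cm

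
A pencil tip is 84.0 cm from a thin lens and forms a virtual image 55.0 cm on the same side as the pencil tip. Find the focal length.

f = -159 cm (diverging)

Virtual image ⇒ d_i = −55.0 cm.
1/f = 1/d_o + 1/d_i = 1/(84.0) + 1/(-55.0) = -0.006277, so f = -159 cm.
Since f is negative, the thin lens is diverging.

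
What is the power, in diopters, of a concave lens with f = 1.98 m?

For a concave lens, f = −1.98 m.
P = 1/f = 1/(-1.98 m) = -0.505 D.

P = -0.505 D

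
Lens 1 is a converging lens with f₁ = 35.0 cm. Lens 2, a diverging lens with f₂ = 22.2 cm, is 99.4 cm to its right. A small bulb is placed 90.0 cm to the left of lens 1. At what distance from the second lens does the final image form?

Lens 1: 1/d_i1 = 1/f₁ − 1/d_o1 = 1/(35.0) − 1/(90.0) = 0.01746, so d_i1 = 57.27 cm.
The intermediate image is 57.27 cm to the right of lens 1, which is 99.4 − (57.27) = 42.13 cm to the left of lens 2, so d_o2 = +42.13 cm.
Lens 2 is diverging, so f₂ = −22.2 cm.
Lens 2: 1/d_i2 = 1/f₂ − 1/d_o2 = 1/(-22.2) − 1/(42.13) = -0.06878, so d_i2 = -14.5 cm.
The final image is virtual, 14.5 cm to the left of lens 2 (overall magnification ≈ -0.22).

14.5 cm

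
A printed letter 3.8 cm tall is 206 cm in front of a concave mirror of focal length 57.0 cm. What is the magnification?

m = -0.383

1/d_i = 1/f − 1/d_o = 1/(57.00) − 1/(206) = 0.01269, so d_i = 78.81 cm.
m = −d_i/d_o = −(78.81)/(206) = -0.383.
The image is real, inverted and reduced, in front of the mirror.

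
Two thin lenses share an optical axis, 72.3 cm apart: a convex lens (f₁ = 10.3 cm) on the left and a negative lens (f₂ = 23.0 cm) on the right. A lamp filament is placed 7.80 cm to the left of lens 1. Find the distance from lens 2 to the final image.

Lens 1: 1/d_i1 = 1/f₁ − 1/d_o1 = 1/(10.3) − 1/(7.80) = -0.03112, so d_i1 = -32.14 cm.
The intermediate image is 32.14 cm to the left of lens 1 (virtual), which is 72.3 − (-32.14) = 104.4 cm to the left of lens 2, so d_o2 = +104.4 cm.
Lens 2 is diverging, so f₂ = −23.0 cm.
Lens 2: 1/d_i2 = 1/f₂ − 1/d_o2 = 1/(-23.0) − 1/(104.4) = -0.05306, so d_i2 = -18.8 cm.
The final image is virtual, 18.8 cm to the left of lens 2 (overall magnification ≈ 0.74).

18.8 cm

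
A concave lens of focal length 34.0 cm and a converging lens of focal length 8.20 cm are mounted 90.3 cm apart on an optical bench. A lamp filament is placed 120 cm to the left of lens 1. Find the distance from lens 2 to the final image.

Lens 1 is diverging, so f₁ = −34.0 cm.
Lens 1: 1/d_i1 = 1/f₁ − 1/d_o1 = 1/(-34.0) − 1/(120) = -0.03775, so d_i1 = -26.49 cm.
The intermediate image is 26.49 cm to the left of lens 1 (virtual), which is 90.3 − (-26.49) = 116.8 cm to the left of lens 2, so d_o2 = +116.8 cm.
Lens 2: 1/d_i2 = 1/f₂ − 1/d_o2 = 1/(8.20) − 1/(116.8) = 0.1134, so d_i2 = 8.82 cm.
The final image is real, 8.82 cm to the right of lens 2 (overall magnification ≈ -0.017).

8.82 cm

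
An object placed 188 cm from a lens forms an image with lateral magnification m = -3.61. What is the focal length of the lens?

f = 147 cm (converging)

m = −d_i/d_o ⇒ d_i = −m·d_o = −(-3.61)·(188) = 678.7 cm.
1/f = 1/d_o + 1/d_i = 1/(188) + 1/(678.7) = 0.006793, so f = 147 cm.
Since f is positive, the lens is converging.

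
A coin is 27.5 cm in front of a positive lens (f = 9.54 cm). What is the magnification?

1/d_i = 1/f − 1/d_o = 1/(9.540) − 1/(27.5) = 0.06846, so d_i = 14.61 cm.
m = −d_i/d_o = −(14.61)/(27.5) = -0.531.
The image is real, inverted and reduced, on the far side of the lens.

m = -0.531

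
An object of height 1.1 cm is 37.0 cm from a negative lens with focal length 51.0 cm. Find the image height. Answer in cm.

0.637 cm

For a negative lens, f = -51.0 cm.
1/d_i = 1/f − 1/d_o = 1/(-51.00) − 1/(37.0) = -0.04663, so d_i = -21.44 cm.
m = −d_i/d_o = +0.5795.
|h_i| = |m|·h_o = 0.5795 × 1.1 = 0.637 cm. The image is virtual, upright and reduced, on the same side as the object.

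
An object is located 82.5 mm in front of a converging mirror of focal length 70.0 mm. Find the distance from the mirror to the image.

462 mm

Mirror equation: 1/d_i = 1/f − 1/d_o = 1/(70.00) − 1/(82.5) = 0.01429 − 0.01212 = 0.002165, so d_i = 462 mm.
The image is real, inverted and enlarged, in front of the mirror.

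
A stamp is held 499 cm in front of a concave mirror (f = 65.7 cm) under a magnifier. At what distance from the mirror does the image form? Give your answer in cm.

Mirror equation: 1/s_i = 1/f − 1/s_o = 1/(65.70) − 1/(499) = 0.01522 − 0.002004 = 0.01322, so s_i = 75.7 cm.
The image is real, inverted and reduced, in front of the mirror.

75.7 cm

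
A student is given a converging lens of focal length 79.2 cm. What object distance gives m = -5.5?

m = −d_i/d_o ⇒ d_i = −m·d_o.
1/f = 1/d_o + 1/d_i = 1/d_o − 1/(m·d_o) = (1 − 1/m)/d_o, so d_o = f(1 − 1/m) = (79.20)(1 − 1/(-5.5)) = 93.6 cm.

93.6 cm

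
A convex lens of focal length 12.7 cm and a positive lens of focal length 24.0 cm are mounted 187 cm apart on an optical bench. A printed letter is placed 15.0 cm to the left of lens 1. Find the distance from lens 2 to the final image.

Lens 1: 1/d_i1 = 1/f₁ − 1/d_o1 = 1/(12.7) − 1/(15.0) = 0.01207, so d_i1 = 82.83 cm.
The intermediate image is 82.83 cm to the right of lens 1, which is 187 − (82.83) = 104.2 cm to the left of lens 2, so d_o2 = +104.2 cm.
Lens 2: 1/d_i2 = 1/f₂ − 1/d_o2 = 1/(24.0) − 1/(104.2) = 0.03207, so d_i2 = 31.2 cm.
The final image is real, 31.2 cm to the right of lens 2 (overall magnification ≈ 1.7).

31.2 cm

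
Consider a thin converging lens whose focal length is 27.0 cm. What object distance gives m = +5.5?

m = −d_i/d_o ⇒ d_i = −m·d_o.
1/f = 1/d_o + 1/d_i = 1/d_o − 1/(m·d_o) = (1 − 1/m)/d_o, so d_o = f(1 − 1/m) = (27.00)(1 − 1/(+5.5)) = 22.1 cm.

22.1 cm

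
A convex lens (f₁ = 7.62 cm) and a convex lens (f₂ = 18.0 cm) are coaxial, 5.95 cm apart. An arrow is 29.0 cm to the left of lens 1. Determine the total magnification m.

m = -0.287

Lens 1: 1/d_i1 = 1/(7.62) − 1/(29.0) = 0.09675, so d_i1 = 10.34 cm; m₁ = −d_i1/d_o1 = -0.3566.
d_o2 = 5.95 − (10.34) = -4.390 cm (virtual object).
Lens 2: 1/d_i2 = 1/(18.0) − 1/(-4.390) = 0.2833, so d_i2 = 3.529 cm; m₂ = −d_i2/d_o2 = +0.8039.
m = m₁·m₂ = (-0.3566)(+0.8039) = -0.287.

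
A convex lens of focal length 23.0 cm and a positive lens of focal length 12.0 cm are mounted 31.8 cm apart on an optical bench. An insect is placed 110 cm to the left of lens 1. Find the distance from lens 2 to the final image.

Lens 1: 1/d_i1 = 1/f₁ − 1/d_o1 = 1/(23.0) − 1/(110) = 0.03439, so d_i1 = 29.08 cm.
The intermediate image is 29.08 cm to the right of lens 1, which is 31.8 − (29.08) = 2.720 cm to the left of lens 2, so d_o2 = +2.720 cm.
Lens 2: 1/d_i2 = 1/f₂ − 1/d_o2 = 1/(12.0) − 1/(2.720) = -0.2843, so d_i2 = -3.52 cm.
The final image is virtual, 3.52 cm to the left of lens 2 (overall magnification ≈ -0.34).

3.52 cm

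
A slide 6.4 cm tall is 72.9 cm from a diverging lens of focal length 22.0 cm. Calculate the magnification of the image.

m = +0.232

For a diverging lens, f = -22.0 cm.
1/d_i = 1/f − 1/d_o = 1/(-22.00) − 1/(72.9) = -0.05917, so d_i = -16.90 cm.
m = −d_i/d_o = −(-16.90)/(72.9) = +0.232.
The image is virtual, upright and reduced, on the same side as the object.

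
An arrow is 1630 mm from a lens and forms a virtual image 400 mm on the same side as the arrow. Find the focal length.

f = -530 mm (diverging)

Virtual image ⇒ d_i = −400 mm.
1/f = 1/d_o + 1/d_i = 1/(1630) + 1/(-400) = -0.001887, so f = -530 mm.
Since f is negative, the lens is diverging.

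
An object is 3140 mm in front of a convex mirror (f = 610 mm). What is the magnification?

For a convex mirror, f = -610 mm.
1/d_i = 1/f − 1/d_o = 1/(-610.0) − 1/(3140) = -0.001958, so d_i = -510.8 mm.
m = −d_i/d_o = −(-510.8)/(3140) = +0.163.
The image is virtual, upright and reduced, behind the mirror.

m = +0.163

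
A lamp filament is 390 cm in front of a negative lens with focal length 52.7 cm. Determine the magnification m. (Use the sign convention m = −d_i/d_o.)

For a negative lens, f = -52.7 cm.
1/d_i = 1/f − 1/d_o = 1/(-52.70) − 1/(390) = -0.02154, so d_i = -46.43 cm.
m = −d_i/d_o = −(-46.43)/(390) = +0.119.
The image is virtual, upright and reduced, on the same side as the object.

m = +0.119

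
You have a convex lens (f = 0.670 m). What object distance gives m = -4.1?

m = −d_i/d_o ⇒ d_i = −m·d_o.
1/f = 1/d_o + 1/d_i = 1/d_o − 1/(m·d_o) = (1 − 1/m)/d_o, so d_o = f(1 − 1/m) = (0.6700)(1 − 1/(-4.1)) = 0.833 m.

0.833 m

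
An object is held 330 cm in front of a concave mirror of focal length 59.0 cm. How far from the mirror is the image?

Mirror equation: 1/s_i = 1/f − 1/s_o = 1/(59.00) − 1/(330) = 0.01695 − 0.003030 = 0.01392, so s_i = 71.8 cm.
The image is real, inverted and reduced, in front of the mirror.

71.8 cm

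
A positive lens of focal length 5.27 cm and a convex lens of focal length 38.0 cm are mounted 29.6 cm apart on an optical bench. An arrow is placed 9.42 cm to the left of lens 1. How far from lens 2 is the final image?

32.9 cm

Lens 1: 1/d_i1 = 1/f₁ − 1/d_o1 = 1/(5.27) − 1/(9.42) = 0.08360, so d_i1 = 11.96 cm.
The intermediate image is 11.96 cm to the right of lens 1, which is 29.6 − (11.96) = 17.64 cm to the left of lens 2, so d_o2 = +17.64 cm.
Lens 2: 1/d_i2 = 1/f₂ − 1/d_o2 = 1/(38.0) − 1/(17.64) = -0.03037, so d_i2 = -32.9 cm.
The final image is virtual, 32.9 cm to the left of lens 2 (overall magnification ≈ -2.4).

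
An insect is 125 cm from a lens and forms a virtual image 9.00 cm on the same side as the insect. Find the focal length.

Virtual image ⇒ d_i = −9.00 cm.
1/f = 1/d_o + 1/d_i = 1/(125) + 1/(-9.00) = -0.1031, so f = -9.70 cm.
Since f is negative, the lens is diverging.

f = -9.70 cm (diverging)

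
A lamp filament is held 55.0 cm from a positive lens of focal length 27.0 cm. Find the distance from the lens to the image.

Thin-lens equation: 1/v = 1/f − 1/u = 1/(27.00) − 1/(55.0) = 0.03704 − 0.01818 = 0.01886, so v = 53.0 cm.
The image is real, inverted and reduced, on the far side of the lens.

53.0 cm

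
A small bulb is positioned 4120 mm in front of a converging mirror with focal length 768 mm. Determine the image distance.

Mirror equation: 1/v = 1/f − 1/u = 1/(768.0) − 1/(4120) = 0.001302 − 0.0002427 = 0.001059, so v = 944 mm.
The image is real, inverted and reduced, in front of the mirror.

944 mm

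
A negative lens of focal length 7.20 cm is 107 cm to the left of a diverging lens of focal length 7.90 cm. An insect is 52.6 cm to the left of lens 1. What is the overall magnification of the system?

m = +0.00785

f₁ = −7.20 cm (diverging).
Lens 1: 1/d_i1 = 1/(-7.20) − 1/(52.6) = -0.1579, so d_i1 = -6.333 cm; m₁ = −d_i1/d_o1 = +0.1204.
d_o2 = 107 − (-6.333) = 113.3 cm.
f₂ = −7.90 cm (diverging).
Lens 2: 1/d_i2 = 1/(-7.90) − 1/(113.3) = -0.1354, so d_i2 = -7.385 cm; m₂ = −d_i2/d_o2 = +0.06518.
m = m₁·m₂ = (+0.1204)(+0.06518) = +0.00785.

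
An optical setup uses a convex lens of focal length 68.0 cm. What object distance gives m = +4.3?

52.2 cm

m = −d_i/d_o ⇒ d_i = −m·d_o.
1/f = 1/d_o + 1/d_i = 1/d_o − 1/(m·d_o) = (1 − 1/m)/d_o, so d_o = f(1 − 1/m) = (68.00)(1 − 1/(+4.3)) = 52.2 cm.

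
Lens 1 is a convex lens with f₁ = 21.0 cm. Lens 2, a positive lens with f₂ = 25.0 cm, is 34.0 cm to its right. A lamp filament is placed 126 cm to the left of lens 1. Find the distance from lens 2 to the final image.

Lens 1: 1/d_i1 = 1/f₁ − 1/d_o1 = 1/(21.0) − 1/(126) = 0.03968, so d_i1 = 25.20 cm.
The intermediate image is 25.20 cm to the right of lens 1, which is 34.0 − (25.20) = 8.800 cm to the left of lens 2, so d_o2 = +8.800 cm.
Lens 2: 1/d_i2 = 1/f₂ − 1/d_o2 = 1/(25.0) − 1/(8.800) = -0.07364, so d_i2 = -13.6 cm.
The final image is virtual, 13.6 cm to the left of lens 2 (overall magnification ≈ -0.31).

13.6 cm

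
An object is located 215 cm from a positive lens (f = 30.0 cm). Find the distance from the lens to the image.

34.9 cm

Thin-lens equation: 1/s_i = 1/f − 1/s_o = 1/(30.00) − 1/(215) = 0.03333 − 0.004651 = 0.02868, so s_i = 34.9 cm.
The image is real, inverted and reduced, on the far side of the lens.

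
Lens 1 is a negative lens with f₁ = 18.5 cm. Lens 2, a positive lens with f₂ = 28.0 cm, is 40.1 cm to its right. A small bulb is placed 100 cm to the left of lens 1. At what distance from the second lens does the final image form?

Lens 1 is diverging, so f₁ = −18.5 cm.
Lens 1: 1/d_i1 = 1/f₁ − 1/d_o1 = 1/(-18.5) − 1/(100) = -0.06405, so d_i1 = -15.61 cm.
The intermediate image is 15.61 cm to the left of lens 1 (virtual), which is 40.1 − (-15.61) = 55.71 cm to the left of lens 2, so d_o2 = +55.71 cm.
Lens 2: 1/d_i2 = 1/f₂ − 1/d_o2 = 1/(28.0) − 1/(55.71) = 0.01776, so d_i2 = 56.3 cm.
The final image is real, 56.3 cm to the right of lens 2 (overall magnification ≈ -0.16).

56.3 cm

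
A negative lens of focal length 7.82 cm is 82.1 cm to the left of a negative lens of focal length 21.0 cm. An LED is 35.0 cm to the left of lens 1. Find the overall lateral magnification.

m = +0.0350

f₁ = −7.82 cm (diverging).
Lens 1: 1/d_i1 = 1/(-7.82) − 1/(35.0) = -0.1564, so d_i1 = -6.392 cm; m₁ = −d_i1/d_o1 = +0.1826.
d_o2 = 82.1 − (-6.392) = 88.49 cm.
f₂ = −21.0 cm (diverging).
Lens 2: 1/d_i2 = 1/(-21.0) − 1/(88.49) = -0.05892, so d_i2 = -16.97 cm; m₂ = −d_i2/d_o2 = +0.1918.
m = m₁·m₂ = (+0.1826)(+0.1918) = +0.0350.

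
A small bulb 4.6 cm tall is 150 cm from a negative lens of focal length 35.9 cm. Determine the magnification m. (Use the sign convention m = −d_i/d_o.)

m = +0.193

For a negative lens, f = -35.9 cm.
1/d_i = 1/f − 1/d_o = 1/(-35.90) − 1/(150) = -0.03452, so d_i = -28.97 cm.
m = −d_i/d_o = −(-28.97)/(150) = +0.193.
The image is virtual, upright and reduced, on the same side as the object.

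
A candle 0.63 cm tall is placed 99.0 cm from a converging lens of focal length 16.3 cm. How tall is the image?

0.124 cm

1/d_i = 1/f − 1/d_o = 1/(16.30) − 1/(99.0) = 0.05125, so d_i = 19.51 cm.
m = −d_i/d_o = -0.1971.
|h_i| = |m|·h_o = 0.1971 × 0.63 = 0.124 cm. The image is real, inverted and reduced, on the far side of the lens.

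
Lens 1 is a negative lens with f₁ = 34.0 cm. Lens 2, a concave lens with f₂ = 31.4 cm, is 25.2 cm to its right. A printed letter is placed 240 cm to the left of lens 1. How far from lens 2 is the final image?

Lens 1 is diverging, so f₁ = −34.0 cm.
Lens 1: 1/d_i1 = 1/f₁ − 1/d_o1 = 1/(-34.0) − 1/(240) = -0.03358, so d_i1 = -29.78 cm.
The intermediate image is 29.78 cm to the left of lens 1 (virtual), which is 25.2 − (-29.78) = 54.98 cm to the left of lens 2, so d_o2 = +54.98 cm.
Lens 2 is diverging, so f₂ = −31.4 cm.
Lens 2: 1/d_i2 = 1/f₂ − 1/d_o2 = 1/(-31.4) − 1/(54.98) = -0.05004, so d_i2 = -20.0 cm.
The final image is virtual, 20.0 cm to the left of lens 2 (overall magnification ≈ 0.045).

20.0 cm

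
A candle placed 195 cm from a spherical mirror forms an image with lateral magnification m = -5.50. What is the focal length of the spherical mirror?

m = −d_i/d_o ⇒ d_i = −m·d_o = −(-5.50)·(195) = 1072 cm.
1/f = 1/d_o + 1/d_i = 1/(195) + 1/(1072) = 0.006061, so f = 165 cm.
Since f is positive, the spherical mirror is concave.

f = 165 cm (concave)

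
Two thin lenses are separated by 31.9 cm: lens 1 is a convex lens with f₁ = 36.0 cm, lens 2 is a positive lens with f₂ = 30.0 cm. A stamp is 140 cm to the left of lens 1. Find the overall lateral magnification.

Lens 1: 1/d_i1 = 1/(36.0) − 1/(140) = 0.02063, so d_i1 = 48.46 cm; m₁ = −d_i1/d_o1 = -0.3461.
d_o2 = 31.9 − (48.46) = -16.56 cm (virtual object).
Lens 2: 1/d_i2 = 1/(30.0) − 1/(-16.56) = 0.09372, so d_i2 = 10.67 cm; m₂ = −d_i2/d_o2 = +0.6443.
m = m₁·m₂ = (-0.3461)(+0.6443) = -0.223.

m = -0.223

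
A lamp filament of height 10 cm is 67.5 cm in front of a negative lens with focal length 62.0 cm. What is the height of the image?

For a negative lens, f = -62.0 cm.
1/d_i = 1/f − 1/d_o = 1/(-62.00) − 1/(67.5) = -0.03094, so d_i = -32.32 cm.
m = −d_i/d_o = +0.4788.
|h_i| = |m|·h_o = 0.4788 × 10 = 4.79 cm. The image is virtual, upright and reduced, on the same side as the object.

4.79 cm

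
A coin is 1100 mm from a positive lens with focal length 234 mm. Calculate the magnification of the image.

1/d_i = 1/f − 1/d_o = 1/(234.0) − 1/(1100) = 0.003364, so d_i = 297.2 mm.
m = −d_i/d_o = −(297.2)/(1100) = -0.270.
The image is real, inverted and reduced, on the far side of the lens.

m = -0.270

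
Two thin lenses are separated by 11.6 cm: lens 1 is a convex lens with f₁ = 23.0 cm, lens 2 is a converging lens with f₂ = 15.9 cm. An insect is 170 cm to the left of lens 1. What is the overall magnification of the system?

Lens 1: 1/d_i1 = 1/(23.0) − 1/(170) = 0.03760, so d_i1 = 26.60 cm; m₁ = −d_i1/d_o1 = -0.1565.
d_o2 = 11.6 − (26.60) = -15.00 cm (virtual object).
Lens 2: 1/d_i2 = 1/(15.9) − 1/(-15.00) = 0.1296, so d_i2 = 7.718 cm; m₂ = −d_i2/d_o2 = +0.5146.
m = m₁·m₂ = (-0.1565)(+0.5146) = -0.0805.

m = -0.0805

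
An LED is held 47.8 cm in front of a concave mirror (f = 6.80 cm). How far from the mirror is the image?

Mirror equation: 1/d_i = 1/f − 1/d_o = 1/(6.800) − 1/(47.8) = 0.1471 − 0.02092 = 0.1261, so d_i = 7.93 cm.
The image is real, inverted and reduced, in front of the mirror.

7.93 cm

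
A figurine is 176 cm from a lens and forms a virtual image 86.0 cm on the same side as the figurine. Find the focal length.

f = -168 cm (diverging)

Virtual image ⇒ d_i = −86.0 cm.
1/f = 1/d_o + 1/d_i = 1/(176) + 1/(-86.0) = -0.005946, so f = -168 cm.
Since f is negative, the lens is diverging.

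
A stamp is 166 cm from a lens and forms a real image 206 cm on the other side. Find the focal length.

f = 91.9 cm (converging)

Real image ⇒ d_i = +206 cm.
1/f = 1/d_o + 1/d_i = 1/(166) + 1/(206) = 0.01088, so f = 91.9 cm.
Since f is positive, the lens is converging.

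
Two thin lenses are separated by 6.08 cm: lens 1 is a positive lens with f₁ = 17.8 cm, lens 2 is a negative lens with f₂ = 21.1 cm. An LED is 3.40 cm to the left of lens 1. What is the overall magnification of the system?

Lens 1: 1/d_i1 = 1/(17.8) − 1/(3.40) = -0.2379, so d_i1 = -4.203 cm; m₁ = −d_i1/d_o1 = +1.236.
d_o2 = 6.08 − (-4.203) = 10.28 cm.
f₂ = −21.1 cm (diverging).
Lens 2: 1/d_i2 = 1/(-21.1) − 1/(10.28) = -0.1447, so d_i2 = -6.912 cm; m₂ = −d_i2/d_o2 = +0.6724.
m = m₁·m₂ = (+1.236)(+0.6724) = +0.831.

m = +0.831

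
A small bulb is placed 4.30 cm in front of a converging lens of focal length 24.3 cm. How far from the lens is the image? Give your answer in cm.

5.22 cm

Lens equation: 1/d_i = 1/f − 1/d_o = 1/(24.30) − 1/(4.30) = 0.04115 − 0.2326 = -0.1914, so d_i = -5.22 cm.
The image is virtual, upright and enlarged, on the same side as the object.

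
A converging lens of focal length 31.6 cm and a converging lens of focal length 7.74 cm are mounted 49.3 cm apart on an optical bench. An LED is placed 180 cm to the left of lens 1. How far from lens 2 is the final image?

Lens 1: 1/d_i1 = 1/f₁ − 1/d_o1 = 1/(31.6) − 1/(180) = 0.02609, so d_i1 = 38.33 cm.
The intermediate image is 38.33 cm to the right of lens 1, which is 49.3 − (38.33) = 10.97 cm to the left of lens 2, so d_o2 = +10.97 cm.
Lens 2: 1/d_i2 = 1/f₂ − 1/d_o2 = 1/(7.74) − 1/(10.97) = 0.03804, so d_i2 = 26.3 cm.
The final image is real, 26.3 cm to the right of lens 2 (overall magnification ≈ 0.51).

26.3 cm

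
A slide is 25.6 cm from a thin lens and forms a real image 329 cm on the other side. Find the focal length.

f = 23.8 cm (converging)

Real image ⇒ d_i = +329 cm.
1/f = 1/d_o + 1/d_i = 1/(25.6) + 1/(329) = 0.04210, so f = 23.8 cm.
Since f is positive, the thin lens is converging.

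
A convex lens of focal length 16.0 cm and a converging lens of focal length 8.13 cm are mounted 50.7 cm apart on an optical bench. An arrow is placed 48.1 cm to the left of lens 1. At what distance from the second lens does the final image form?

11.7 cm

Lens 1: 1/d_i1 = 1/f₁ − 1/d_o1 = 1/(16.0) − 1/(48.1) = 0.04171, so d_i1 = 23.98 cm.
The intermediate image is 23.98 cm to the right of lens 1, which is 50.7 − (23.98) = 26.72 cm to the left of lens 2, so d_o2 = +26.72 cm.
Lens 2: 1/d_i2 = 1/f₂ − 1/d_o2 = 1/(8.13) − 1/(26.72) = 0.08558, so d_i2 = 11.7 cm.
The final image is real, 11.7 cm to the right of lens 2 (overall magnification ≈ 0.22).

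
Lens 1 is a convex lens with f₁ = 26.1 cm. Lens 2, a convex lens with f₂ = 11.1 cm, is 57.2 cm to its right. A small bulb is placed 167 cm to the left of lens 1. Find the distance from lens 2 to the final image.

Lens 1: 1/d_i1 = 1/f₁ − 1/d_o1 = 1/(26.1) − 1/(167) = 0.03233, so d_i1 = 30.93 cm.
The intermediate image is 30.93 cm to the right of lens 1, which is 57.2 − (30.93) = 26.27 cm to the left of lens 2, so d_o2 = +26.27 cm.
Lens 2: 1/d_i2 = 1/f₂ − 1/d_o2 = 1/(11.1) − 1/(26.27) = 0.05202, so d_i2 = 19.2 cm.
The final image is real, 19.2 cm to the right of lens 2 (overall magnification ≈ 0.14).

19.2 cm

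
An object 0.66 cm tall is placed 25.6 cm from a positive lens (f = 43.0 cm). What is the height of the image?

1.63 cm

1/d_i = 1/f − 1/d_o = 1/(43.00) − 1/(25.6) = -0.01581, so d_i = -63.26 cm.
m = −d_i/d_o = +2.471.
|h_i| = |m|·h_o = 2.471 × 0.66 = 1.63 cm. The image is virtual, upright and enlarged, on the same side as the object.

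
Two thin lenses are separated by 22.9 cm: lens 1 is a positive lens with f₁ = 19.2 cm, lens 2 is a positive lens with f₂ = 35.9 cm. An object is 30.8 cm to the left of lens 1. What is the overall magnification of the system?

Lens 1: 1/d_i1 = 1/(19.2) − 1/(30.8) = 0.01962, so d_i1 = 50.98 cm; m₁ = −d_i1/d_o1 = -1.655.
d_o2 = 22.9 − (50.98) = -28.08 cm (virtual object).
Lens 2: 1/d_i2 = 1/(35.9) − 1/(-28.08) = 0.06347, so d_i2 = 15.76 cm; m₂ = −d_i2/d_o2 = +0.5611.
m = m₁·m₂ = (-1.655)(+0.5611) = -0.929.

m = -0.929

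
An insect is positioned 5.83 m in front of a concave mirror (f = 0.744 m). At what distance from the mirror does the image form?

Mirror equation: 1/s_i = 1/f − 1/s_o = 1/(0.7440) − 1/(5.83) = 1.344 − 0.1715 = 1.173, so s_i = 0.853 m.
The image is real, inverted and reduced, in front of the mirror.

0.853 m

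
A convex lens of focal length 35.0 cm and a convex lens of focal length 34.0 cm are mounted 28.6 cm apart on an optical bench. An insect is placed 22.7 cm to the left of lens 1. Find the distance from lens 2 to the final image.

53.5 cm

Lens 1: 1/d_i1 = 1/f₁ − 1/d_o1 = 1/(35.0) − 1/(22.7) = -0.01548, so d_i1 = -64.59 cm.
The intermediate image is 64.59 cm to the left of lens 1 (virtual), which is 28.6 − (-64.59) = 93.19 cm to the left of lens 2, so d_o2 = +93.19 cm.
Lens 2: 1/d_i2 = 1/f₂ − 1/d_o2 = 1/(34.0) − 1/(93.19) = 0.01868, so d_i2 = 53.5 cm.
The final image is real, 53.5 cm to the right of lens 2 (overall magnification ≈ -1.6).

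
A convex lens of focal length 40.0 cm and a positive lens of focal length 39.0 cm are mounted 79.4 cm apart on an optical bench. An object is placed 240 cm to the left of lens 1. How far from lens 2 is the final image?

161 cm

Lens 1: 1/d_i1 = 1/f₁ − 1/d_o1 = 1/(40.0) − 1/(240) = 0.02083, so d_i1 = 48.00 cm.
The intermediate image is 48.00 cm to the right of lens 1, which is 79.4 − (48.00) = 31.40 cm to the left of lens 2, so d_o2 = +31.40 cm.
Lens 2: 1/d_i2 = 1/f₂ − 1/d_o2 = 1/(39.0) − 1/(31.40) = -0.006206, so d_i2 = -161 cm.
The final image is virtual, 161 cm to the left of lens 2 (overall magnification ≈ -1.0).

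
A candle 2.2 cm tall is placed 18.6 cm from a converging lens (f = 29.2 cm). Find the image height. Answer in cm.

6.06 cm

1/d_i = 1/f − 1/d_o = 1/(29.20) − 1/(18.6) = -0.01952, so d_i = -51.24 cm.
m = −d_i/d_o = +2.755.
|h_i| = |m|·h_o = 2.755 × 2.2 = 6.06 cm. The image is virtual, upright and enlarged, on the same side as the object.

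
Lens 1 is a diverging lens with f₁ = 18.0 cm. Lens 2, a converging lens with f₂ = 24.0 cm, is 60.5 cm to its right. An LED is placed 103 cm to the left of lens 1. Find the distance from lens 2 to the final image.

35.1 cm

Lens 1 is diverging, so f₁ = −18.0 cm.
Lens 1: 1/d_i1 = 1/f₁ − 1/d_o1 = 1/(-18.0) − 1/(103) = -0.06526, so d_i1 = -15.32 cm.
The intermediate image is 15.32 cm to the left of lens 1 (virtual), which is 60.5 − (-15.32) = 75.82 cm to the left of lens 2, so d_o2 = +75.82 cm.
Lens 2: 1/d_i2 = 1/f₂ − 1/d_o2 = 1/(24.0) − 1/(75.82) = 0.02848, so d_i2 = 35.1 cm.
The final image is real, 35.1 cm to the right of lens 2 (overall magnification ≈ -0.069).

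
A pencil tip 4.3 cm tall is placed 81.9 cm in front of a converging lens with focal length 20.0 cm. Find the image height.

1.39 cm

1/d_i = 1/f − 1/d_o = 1/(20.00) − 1/(81.9) = 0.03779, so d_i = 26.46 cm.
m = −d_i/d_o = -0.3231.
|h_i| = |m|·h_o = 0.3231 × 4.3 = 1.39 cm. The image is real, inverted and reduced, on the far side of the lens.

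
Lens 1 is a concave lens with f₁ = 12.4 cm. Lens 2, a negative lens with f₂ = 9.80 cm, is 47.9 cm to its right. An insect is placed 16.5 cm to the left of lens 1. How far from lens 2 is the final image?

8.32 cm

Lens 1 is diverging, so f₁ = −12.4 cm.
Lens 1: 1/d_i1 = 1/f₁ − 1/d_o1 = 1/(-12.4) − 1/(16.5) = -0.1413, so d_i1 = -7.080 cm.
The intermediate image is 7.080 cm to the left of lens 1 (virtual), which is 47.9 − (-7.080) = 54.98 cm to the left of lens 2, so d_o2 = +54.98 cm.
Lens 2 is diverging, so f₂ = −9.80 cm.
Lens 2: 1/d_i2 = 1/f₂ − 1/d_o2 = 1/(-9.80) − 1/(54.98) = -0.1202, so d_i2 = -8.32 cm.
The final image is virtual, 8.32 cm to the left of lens 2 (overall magnification ≈ 0.065).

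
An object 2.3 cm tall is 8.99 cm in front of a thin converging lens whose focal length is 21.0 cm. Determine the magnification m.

1/d_i = 1/f − 1/d_o = 1/(21.00) − 1/(8.99) = -0.06362, so d_i = -15.72 cm.
m = −d_i/d_o = −(-15.72)/(8.99) = +1.75.
The image is virtual, upright and enlarged, on the same side as the object.

m = +1.75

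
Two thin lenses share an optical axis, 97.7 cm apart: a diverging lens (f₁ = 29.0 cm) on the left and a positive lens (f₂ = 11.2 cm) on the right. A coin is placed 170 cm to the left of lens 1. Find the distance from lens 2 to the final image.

12.3 cm

Lens 1 is diverging, so f₁ = −29.0 cm.
Lens 1: 1/d_i1 = 1/f₁ − 1/d_o1 = 1/(-29.0) − 1/(170) = -0.04037, so d_i1 = -24.77 cm.
The intermediate image is 24.77 cm to the left of lens 1 (virtual), which is 97.7 − (-24.77) = 122.5 cm to the left of lens 2, so d_o2 = +122.5 cm.
Lens 2: 1/d_i2 = 1/f₂ − 1/d_o2 = 1/(11.2) − 1/(122.5) = 0.08112, so d_i2 = 12.3 cm.
The final image is real, 12.3 cm to the right of lens 2 (overall magnification ≈ -0.015).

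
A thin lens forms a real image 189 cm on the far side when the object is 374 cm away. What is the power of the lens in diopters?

d_i = +189 cm.
1/f = 1/d_o + 1/d_i = 1/(374) + 1/(189) = 0.007965 cm⁻¹.
f = 125.6 cm = 1.256 m, so P = 1/f = +0.796 D.

P = +0.796 D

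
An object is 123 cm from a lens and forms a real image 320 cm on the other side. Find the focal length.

Real image ⇒ d_i = +320 cm.
1/f = 1/d_o + 1/d_i = 1/(123) + 1/(320) = 0.01126, so f = 88.8 cm.
Since f is positive, the lens is converging.

f = 88.8 cm (converging)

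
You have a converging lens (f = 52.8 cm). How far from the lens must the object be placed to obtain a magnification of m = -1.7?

m = −d_i/d_o ⇒ d_i = −m·d_o.
1/f = 1/d_o + 1/d_i = 1/d_o − 1/(m·d_o) = (1 − 1/m)/d_o, so d_o = f(1 − 1/m) = (52.80)(1 − 1/(-1.7)) = 83.9 cm.

83.9 cm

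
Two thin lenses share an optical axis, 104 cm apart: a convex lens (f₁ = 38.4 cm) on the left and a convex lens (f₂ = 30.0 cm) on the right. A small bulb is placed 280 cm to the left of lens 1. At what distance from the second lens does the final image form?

60.5 cm

Lens 1: 1/d_i1 = 1/f₁ − 1/d_o1 = 1/(38.4) − 1/(280) = 0.02247, so d_i1 = 44.50 cm.
The intermediate image is 44.50 cm to the right of lens 1, which is 104 − (44.50) = 59.50 cm to the left of lens 2, so d_o2 = +59.50 cm.
Lens 2: 1/d_i2 = 1/f₂ − 1/d_o2 = 1/(30.0) − 1/(59.50) = 0.01653, so d_i2 = 60.5 cm.
The final image is real, 60.5 cm to the right of lens 2 (overall magnification ≈ 0.16).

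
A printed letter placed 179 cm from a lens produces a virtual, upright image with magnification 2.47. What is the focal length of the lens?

f = 301 cm (converging)

m = −d_i/d_o ⇒ d_i = −m·d_o = −(+2.47)·(179) = -442.1 cm.
1/f = 1/d_o + 1/d_i = 1/(179) + 1/(-442.1) = 0.003325, so f = 301 cm.
Since f is positive, the lens is converging.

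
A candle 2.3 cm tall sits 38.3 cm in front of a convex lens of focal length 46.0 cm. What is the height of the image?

13.7 cm

1/d_i = 1/f − 1/d_o = 1/(46.00) − 1/(38.3) = -0.004371, so d_i = -228.8 cm.
m = −d_i/d_o = +5.974.
|h_i| = |m|·h_o = 5.974 × 2.3 = 13.7 cm. The image is virtual, upright and enlarged, on the same side as the object.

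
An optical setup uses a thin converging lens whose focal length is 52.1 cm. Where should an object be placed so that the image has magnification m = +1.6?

19.5 cm

m = −d_i/d_o ⇒ d_i = −m·d_o.
1/f = 1/d_o + 1/d_i = 1/d_o − 1/(m·d_o) = (1 − 1/m)/d_o, so d_o = f(1 − 1/m) = (52.10)(1 − 1/(+1.6)) = 19.5 cm.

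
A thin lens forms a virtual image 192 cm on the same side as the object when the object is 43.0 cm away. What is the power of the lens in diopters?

P = +1.80 D

Virtual image ⇒ d_i = −192 cm.
1/f = 1/d_o + 1/d_i = 1/(43.0) + 1/(-192) = 0.01805 cm⁻¹.
f = 55.41 cm = 0.5541 m, so P = 1/f = +1.80 D.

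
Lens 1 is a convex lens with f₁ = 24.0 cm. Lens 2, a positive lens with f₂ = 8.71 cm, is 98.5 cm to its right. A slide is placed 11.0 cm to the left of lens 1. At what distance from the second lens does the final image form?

Lens 1: 1/d_i1 = 1/f₁ − 1/d_o1 = 1/(24.0) − 1/(11.0) = -0.04924, so d_i1 = -20.31 cm.
The intermediate image is 20.31 cm to the left of lens 1 (virtual), which is 98.5 − (-20.31) = 118.8 cm to the left of lens 2, so d_o2 = +118.8 cm.
Lens 2: 1/d_i2 = 1/f₂ − 1/d_o2 = 1/(8.71) − 1/(118.8) = 0.1064, so d_i2 = 9.40 cm.
The final image is real, 9.40 cm to the right of lens 2 (overall magnification ≈ -0.15).

9.40 cm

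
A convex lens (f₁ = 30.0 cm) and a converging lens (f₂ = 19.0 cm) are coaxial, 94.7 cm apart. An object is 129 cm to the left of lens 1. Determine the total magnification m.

m = +0.157

Lens 1: 1/d_i1 = 1/(30.0) − 1/(129) = 0.02558, so d_i1 = 39.09 cm; m₁ = −d_i1/d_o1 = -0.3030.
d_o2 = 94.7 − (39.09) = 55.61 cm.
Lens 2: 1/d_i2 = 1/(19.0) − 1/(55.61) = 0.03465, so d_i2 = 28.86 cm; m₂ = −d_i2/d_o2 = -0.5190.
m = m₁·m₂ = (-0.3030)(-0.5190) = +0.157.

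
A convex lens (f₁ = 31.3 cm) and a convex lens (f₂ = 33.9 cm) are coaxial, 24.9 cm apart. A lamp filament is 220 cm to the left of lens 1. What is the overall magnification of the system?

Lens 1: 1/d_i1 = 1/(31.3) − 1/(220) = 0.02740, so d_i1 = 36.49 cm; m₁ = −d_i1/d_o1 = -0.1659.
d_o2 = 24.9 − (36.49) = -11.59 cm (virtual object).
Lens 2: 1/d_i2 = 1/(33.9) − 1/(-11.59) = 0.1158, so d_i2 = 8.637 cm; m₂ = −d_i2/d_o2 = +0.7452.
m = m₁·m₂ = (-0.1659)(+0.7452) = -0.124.

m = -0.124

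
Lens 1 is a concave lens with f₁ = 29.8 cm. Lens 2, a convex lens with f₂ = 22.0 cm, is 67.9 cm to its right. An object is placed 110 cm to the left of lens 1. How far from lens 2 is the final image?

29.0 cm

Lens 1 is diverging, so f₁ = −29.8 cm.
Lens 1: 1/d_i1 = 1/f₁ − 1/d_o1 = 1/(-29.8) − 1/(110) = -0.04265, so d_i1 = -23.45 cm.
The intermediate image is 23.45 cm to the left of lens 1 (virtual), which is 67.9 − (-23.45) = 91.35 cm to the left of lens 2, so d_o2 = +91.35 cm.
Lens 2: 1/d_i2 = 1/f₂ − 1/d_o2 = 1/(22.0) − 1/(91.35) = 0.03451, so d_i2 = 29.0 cm.
The final image is real, 29.0 cm to the right of lens 2 (overall magnification ≈ -0.068).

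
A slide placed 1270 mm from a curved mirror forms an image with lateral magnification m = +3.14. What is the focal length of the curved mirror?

m = −d_i/d_o ⇒ d_i = −m·d_o = −(+3.14)·(1270) = -3988 mm.
1/f = 1/d_o + 1/d_i = 1/(1270) + 1/(-3988) = 0.0005366, so f = 1860 mm.
Since f is positive, the curved mirror is concave.

f = 1860 mm (concave)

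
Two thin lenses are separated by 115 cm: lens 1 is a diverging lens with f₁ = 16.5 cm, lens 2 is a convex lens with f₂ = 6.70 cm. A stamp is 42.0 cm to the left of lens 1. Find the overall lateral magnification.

f₁ = −16.5 cm (diverging).
Lens 1: 1/d_i1 = 1/(-16.5) − 1/(42.0) = -0.08442, so d_i1 = -11.85 cm; m₁ = −d_i1/d_o1 = +0.2821.
d_o2 = 115 − (-11.85) = 126.8 cm.
Lens 2: 1/d_i2 = 1/(6.70) − 1/(126.8) = 0.1414, so d_i2 = 7.074 cm; m₂ = −d_i2/d_o2 = -0.05579.
m = m₁·m₂ = (+0.2821)(-0.05579) = -0.0157.

m = -0.0157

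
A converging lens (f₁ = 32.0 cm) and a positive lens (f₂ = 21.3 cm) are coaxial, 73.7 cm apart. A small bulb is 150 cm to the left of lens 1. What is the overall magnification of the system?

m = +0.493

Lens 1: 1/d_i1 = 1/(32.0) − 1/(150) = 0.02458, so d_i1 = 40.68 cm; m₁ = −d_i1/d_o1 = -0.2712.
d_o2 = 73.7 − (40.68) = 33.02 cm.
Lens 2: 1/d_i2 = 1/(21.3) − 1/(33.02) = 0.01666, so d_i2 = 60.01 cm; m₂ = −d_i2/d_o2 = -1.817.
m = m₁·m₂ = (-0.2712)(-1.817) = +0.493.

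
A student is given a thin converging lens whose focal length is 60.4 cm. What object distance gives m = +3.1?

m = −d_i/d_o ⇒ d_i = −m·d_o.
1/f = 1/d_o + 1/d_i = 1/d_o − 1/(m·d_o) = (1 − 1/m)/d_o, so d_o = f(1 − 1/m) = (60.40)(1 − 1/(+3.1)) = 40.9 cm.

40.9 cm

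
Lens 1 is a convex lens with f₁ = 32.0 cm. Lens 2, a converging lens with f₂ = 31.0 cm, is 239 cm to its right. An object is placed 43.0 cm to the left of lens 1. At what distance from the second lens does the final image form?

Lens 1: 1/d_i1 = 1/f₁ − 1/d_o1 = 1/(32.0) − 1/(43.0) = 0.007994, so d_i1 = 125.1 cm.
The intermediate image is 125.1 cm to the right of lens 1, which is 239 − (125.1) = 113.9 cm to the left of lens 2, so d_o2 = +113.9 cm.
Lens 2: 1/d_i2 = 1/f₂ − 1/d_o2 = 1/(31.0) − 1/(113.9) = 0.02348, so d_i2 = 42.6 cm.
The final image is real, 42.6 cm to the right of lens 2 (overall magnification ≈ 1.1).

42.6 cm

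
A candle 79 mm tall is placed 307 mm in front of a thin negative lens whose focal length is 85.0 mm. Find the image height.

For a negative lens, f = -85.0 mm.
1/d_i = 1/f − 1/d_o = 1/(-85.00) − 1/(307) = -0.01502, so d_i = -66.57 mm.
m = −d_i/d_o = +0.2168.
|h_i| = |m|·h_o = 0.2168 × 79 = 17.1 mm. The image is virtual, upright and reduced, on the same side as the object.

17.1 mm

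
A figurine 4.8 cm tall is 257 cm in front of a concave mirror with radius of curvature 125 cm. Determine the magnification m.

f = R/2 = 125/2 = 62.50 cm.
1/d_i = 1/f − 1/d_o = 1/(62.50) − 1/(257) = 0.01211, so d_i = 82.58 cm.
m = −d_i/d_o = −(82.58)/(257) = -0.321.
The image is real, inverted and reduced, in front of the mirror.

m = -0.321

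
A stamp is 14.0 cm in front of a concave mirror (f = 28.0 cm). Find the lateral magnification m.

m = +2.00

1/d_i = 1/f − 1/d_o = 1/(28.00) − 1/(14.0) = -0.03571, so d_i = -28.00 cm.
m = −d_i/d_o = −(-28.00)/(14.0) = +2.00.
The image is virtual, upright and enlarged, behind the mirror.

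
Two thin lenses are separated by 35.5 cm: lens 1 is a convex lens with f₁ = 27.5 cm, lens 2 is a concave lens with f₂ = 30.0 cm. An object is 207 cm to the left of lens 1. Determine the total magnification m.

m = -0.136

Lens 1: 1/d_i1 = 1/(27.5) − 1/(207) = 0.03153, so d_i1 = 31.71 cm; m₁ = −d_i1/d_o1 = -0.1532.
d_o2 = 35.5 − (31.71) = 3.790 cm.
f₂ = −30.0 cm (diverging).
Lens 2: 1/d_i2 = 1/(-30.0) − 1/(3.790) = -0.2972, so d_i2 = -3.365 cm; m₂ = −d_i2/d_o2 = +0.8878.
m = m₁·m₂ = (-0.1532)(+0.8878) = -0.136.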